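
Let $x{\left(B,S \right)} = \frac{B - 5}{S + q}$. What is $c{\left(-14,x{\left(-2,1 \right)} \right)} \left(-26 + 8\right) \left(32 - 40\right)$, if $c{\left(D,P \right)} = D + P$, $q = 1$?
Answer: $-2520$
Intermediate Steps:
$x{\left(B,S \right)} = \frac{-5 + B}{1 + S}$ ($x{\left(B,S \right)} = \frac{B - 5}{S + 1} = \frac{-5 + B}{1 + S}$)
$c{\left(-14,x{\left(-2,1 \right)} \right)} \left(-26 + 8\right) \left(32 - 40\right) = \left(-14 + \frac{-5 - 2}{1 + 1}\right) \left(-26 + 8\right) \left(32 - 40\right) = \left(-14 + \frac{1}{2} \left(-7\right)\right) \left(\left(-18\right) \left(-8\right)\right) = \left(-14 + \frac{1}{2} \left(-7\right)\right) 144 = \left(-14 - \frac{7}{2}\right) 144 = \left(- \frac{35}{2}\right) 144 = -2520$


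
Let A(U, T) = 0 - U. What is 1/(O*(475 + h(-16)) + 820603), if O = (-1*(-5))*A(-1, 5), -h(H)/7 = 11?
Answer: 1/822593 ≈ 1.2157e-6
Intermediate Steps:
A(U, T) = -U
h(H) = -77 (h(H) = -7*11 = -77)
O = 5 (O = (-1*(-5))*(-1*(-1)) = 5*1 = 5)
1/(O*(475 + h(-16)) + 820603) = 1/(5*(475 - 77) + 820603) = 1/(5*398 + 820603) = 1/(1990 + 820603) = 1/822593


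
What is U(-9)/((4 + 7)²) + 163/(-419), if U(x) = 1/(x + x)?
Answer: -355433/912582 ≈ -0.38948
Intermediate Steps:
U(x) = 1/(2*x)
U(-9)/((4 + 7)²) + 163/(-419) = ((½)/(-9))/((4 + 7)²) + 163/(-419) = ((½)*(-⅑))/(11²) + 163*(-1/419) = -1/18/121 - 163/419 = -1/18*1/121 - 163/419 = -1/2178 - 163/419 = -355433/912582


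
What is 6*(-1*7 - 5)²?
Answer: 864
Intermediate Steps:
6*(-1*7 - 5)² = 6*(-7 - 5)² = 6*(-12)² = 6*144 = 864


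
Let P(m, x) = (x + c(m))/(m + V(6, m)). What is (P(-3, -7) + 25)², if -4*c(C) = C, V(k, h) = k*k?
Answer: 10725625/17424 ≈ 615.57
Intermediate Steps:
V(k, h) = k²
c(C) = -C/4
P(m, x) = (x - m/4)/(36 + m) (P(m, x) = (x - m/4)/(m + 6²) = (x - m/4)/(m + 36) = (x - m/4)/(36 + m))
(P(-3, -7) + 25)² = ((-7 - ¼*(-3))/(36 - 3) + 25)² = ((-7 + ¾)/33 + 25)² = ((1/33)*(-25/4) + 25)² = (-25/132 + 25)² = (3275/132)² = 10725625/17424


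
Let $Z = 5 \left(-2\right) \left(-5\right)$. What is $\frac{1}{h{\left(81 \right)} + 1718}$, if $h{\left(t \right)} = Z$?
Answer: $\frac{1}{1768} \approx 0.00056561$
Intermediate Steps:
$Z = 50$ ($Z = \left(-10\right) \left(-5\right) = 50$)
$h{\left(t \right)} = 50$
$\frac{1}{h{\left(81 \right)} + 1718} = \frac{1}{50 + 1718} = \frac{1}{1768}$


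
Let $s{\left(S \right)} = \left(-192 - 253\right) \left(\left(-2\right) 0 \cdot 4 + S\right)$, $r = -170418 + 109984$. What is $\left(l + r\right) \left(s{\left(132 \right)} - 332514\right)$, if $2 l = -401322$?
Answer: $102154463130$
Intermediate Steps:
$r = -60434$
$l = -200661$ ($l = \frac{1}{2} \left(-401322\right) = -200661$)
$s{\left(S \right)} = - 445 S$ ($s{\left(S \right)} = - 445 \left(0 \cdot 4 + S\right) = - 445 \left(0 + S\right) = - 445 S$)
$\left(l + r\right) \left(s{\left(132 \right)} - 332514\right) = \left(-200661 - 60434\right) \left(\left(-445\right) 132 - 332514\right) = - 261095 \left(-58740 - 332514\right) = \left(-261095\right) \left(-391254\right) = 102154463130$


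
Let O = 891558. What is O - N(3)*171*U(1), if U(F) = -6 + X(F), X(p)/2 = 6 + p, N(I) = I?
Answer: 887454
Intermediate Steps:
X(p) = 12 + 2*p (X(p) = 2*(6 + p) = 12 + 2*p)
U(F) = 6 + 2*F (U(F) = -6 + (12 + 2*F) = 6 + 2*F)
O - N(3)*171*U(1) = 891558 - 3*171*(6 + 2*1) = 891558 - 513*(6 + 2) = 891558 - 513*8 = 891558 - 1*4104 = 891558 - 4104 = 887454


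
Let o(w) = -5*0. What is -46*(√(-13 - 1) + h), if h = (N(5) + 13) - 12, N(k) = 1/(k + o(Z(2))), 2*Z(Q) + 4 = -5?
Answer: -276/5 - 46*I*√14 ≈ -55.2 - 172.12*I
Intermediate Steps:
Z(Q) = -9/2 (Z(Q) = -2 + (½)*(-5) = -2 - 5/2 = -9/2)
o(w) = 0
N(k) = 1/k (N(k) = 1/(k + 0) = 1/k)
h = 6/5 (h = (1/5 + 13) - 12 = (⅕ + 13) - 12 = 66/5 - 12 = 6/5 ≈ 1.2000)
-46*(√(-13 - 1) + h) = -46*(√(-13 - 1) + 6/5) = -46*(√(-14) + 6/5) = -46*(I*√14 + 6/5) = -46*(6/5 + I*√14) = -276/5 - 46*I*√14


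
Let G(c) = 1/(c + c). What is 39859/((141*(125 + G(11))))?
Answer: 876898/387891 ≈ 2.2607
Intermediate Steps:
G(c) = 1/(2*c)
39859/((141*(125 + G(11)))) = 39859/((141*(125 + (1/2)/11))) = 39859/((141*(125 + (1/2)*(1/11)))) = 39859/((141*(125 + 1/22))) = 39859/((141*(2751/22))) = 39859/(387891/22) = 39859*(22/387891) = 876898/387891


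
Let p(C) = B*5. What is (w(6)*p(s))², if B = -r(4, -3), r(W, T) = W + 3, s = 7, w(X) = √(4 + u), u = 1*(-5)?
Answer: -1225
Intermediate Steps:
u = -5
w(X) = I (w(X) = √(4 - 5) = √(-1) = I)
r(W, T) = 3 + W
B = -7 (B = -(3 + 4) = -1*7 = -7)
p(C) = -35 (p(C) = -7*5 = -35)
(w(6)*p(s))² = (I*(-35))² = (-35*I)² = -1225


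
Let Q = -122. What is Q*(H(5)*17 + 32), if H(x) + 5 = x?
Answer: -3904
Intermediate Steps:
H(x) = -5 + x
Q*(H(5)*17 + 32) = -122*((-5 + 5)*17 + 32) = -122*(0*17 + 32) = -122*(0 + 32) = -122*32 = -3904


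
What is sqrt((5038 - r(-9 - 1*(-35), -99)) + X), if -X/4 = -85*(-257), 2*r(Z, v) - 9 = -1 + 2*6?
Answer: 4*I*sqrt(5147) ≈ 286.97*I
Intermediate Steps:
r(Z, v) = 10 (r(Z, v) = 9/2 + (-1 + 2*6)/2 = 9/2 + (-1 + 12)/2 = 9/2 + (1/2)*11 = 9/2 + 11/2 = 10)
X = -87380 (X = -(-340)*(-257) = -4*21845 = -87380)
sqrt((5038 - r(-9 - 1*(-35), -99)) + X) = sqrt((5038 - 1*10) - 87380) = sqrt((5038 - 10) - 87380) = sqrt(5028 - 87380) = sqrt(-82352) = 4*I*sqrt(5147)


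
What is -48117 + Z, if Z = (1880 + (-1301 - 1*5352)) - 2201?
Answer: -55091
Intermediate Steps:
Z = -6974 (Z = (1880 + (-1301 - 5352)) - 2201 = (1880 - 6653) - 2201 = -4773 - 2201 = -6974)
-48117 + Z = -48117 - 6974 = -55091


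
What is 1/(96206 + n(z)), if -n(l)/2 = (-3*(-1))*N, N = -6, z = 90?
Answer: 1/96242 ≈ 1.0390e-5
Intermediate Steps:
n(l) = 36 (n(l) = -2*(-3*(-1))*(-6) = -6*(-6) = -2*(-18) = 36)
1/(96206 + n(z)) = 1/(96206 + 36) = 1/96242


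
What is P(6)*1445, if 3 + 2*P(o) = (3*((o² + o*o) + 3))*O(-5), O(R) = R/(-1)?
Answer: 810645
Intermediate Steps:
O(R) = -R (O(R) = R*(-1) = -R)
P(o) = 21 + 15*o² (P(o) = -3/2 + ((3*((o² + o*o) + 3))*(-1*(-5)))/2 = -3/2 + ((3*((o² + o²) + 3))*5)/2 = -3/2 + ((3*(2*o² + 3))*5)/2 = -3/2 + ((3*(3 + 2*o²))*5)/2 = -3/2 + ((9 + 6*o²)*5)/2 = -3/2 + (45 + 30*o²)/2 = -3/2 + (45/2 + 15*o²) = 21 + 15*o²)
P(6)*1445 = (21 + 15*6²)*1445 = (21 + 15*36)*1445 = (21 + 540)*1445 = 561*1445 = 810645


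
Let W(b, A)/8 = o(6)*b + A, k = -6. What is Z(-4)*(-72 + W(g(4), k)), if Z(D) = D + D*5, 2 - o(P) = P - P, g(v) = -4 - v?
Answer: 5952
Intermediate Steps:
o(P) = 2 (o(P) = 2 - (P - P) = 2 - 1*0 = 2 + 0 = 2)
Z(D) = 6*D (Z(D) = D + 5*D = 6*D)
W(b, A) = 8*A + 16*b (W(b, A) = 8*(2*b + A) = 8*(A + 2*b) = 8*A + 16*b)
Z(-4)*(-72 + W(g(4), k)) = (6*(-4))*(-72 + (8*(-6) + 16*(-4 - 1*4))) = -24*(-72 + (-48 + 16*(-4 - 4))) = -24*(-72 + (-48 + 16*(-8))) = -24*(-72 + (-48 - 128)) = -24*(-72 - 176) = -24*(-248) = 5952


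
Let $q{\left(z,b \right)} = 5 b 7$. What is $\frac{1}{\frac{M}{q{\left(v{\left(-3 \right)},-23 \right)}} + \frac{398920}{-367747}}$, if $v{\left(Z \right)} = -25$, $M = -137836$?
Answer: $\frac{12871145}{2189897604} \approx 0.0058775$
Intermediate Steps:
$q{\left(z,b \right)} = 35 b$
$\frac{1}{\frac{M}{q{\left(v{\left(-3 \right)},-23 \right)}} + \frac{398920}{-367747}} = \frac{1}{- \frac{137836}{35 \left(-23\right)} + \frac{398920}{-367747}} = \frac{1}{- \frac{137836}{-805} + 398920 \left(- \frac{1}{367747}\right)} = \frac{1}{\left(-137836\right) \left(- \frac{1}{805}\right) - \frac{398920}{367747}} = \frac{1}{\frac{137836}{805} - \frac{398920}{367747}} = \frac{1}{\frac{2189897604}{12871145}} = \frac{12871145}{2189897604}$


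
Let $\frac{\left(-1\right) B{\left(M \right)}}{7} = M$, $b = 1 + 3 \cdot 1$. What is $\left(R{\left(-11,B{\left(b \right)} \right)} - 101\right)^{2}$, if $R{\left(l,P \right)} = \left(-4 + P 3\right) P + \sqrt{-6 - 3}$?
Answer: $5583760 + 14178 i \approx 5.5838 \cdot 10^{6} + 14178.0 i$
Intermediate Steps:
$b = 4$ ($b = 1 + 3 = 4$)
$B{\left(M \right)} = - 7 M$
$R{\left(l,P \right)} = 3 i + P \left(-4 + 3 P\right)$ ($R{\left(l,P \right)} = \left(-4 + 3 P\right) P + \sqrt{-9} = P \left(-4 + 3 P\right) + 3 i = 3 i + P \left(-4 + 3 P\right)$)
$\left(R{\left(-11,B{\left(b \right)} \right)} - 101\right)^{2} = \left(\left(- 4 \left(\left(-7\right) 4\right) + 3 i + 3 \left(\left(-7\right) 4\right)^{2}\right) - 101\right)^{2} = \left(\left(\left(-4\right) \left(-28\right) + 3 i + 3 \left(-28\right)^{2}\right) - 101\right)^{2} = \left(\left(112 + 3 i + 3 \cdot 784\right) - 101\right)^{2} = \left(\left(112 + 3 i + 2352\right) - 101\right)^{2} = \left(\left(2464 + 3 i\right) - 101\right)^{2} = \left(2363 + 3 i\right)^{2}$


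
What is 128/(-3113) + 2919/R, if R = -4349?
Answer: -9643519/13538437 ≈ -0.71231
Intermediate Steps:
128/(-3113) + 2919/R = 128/(-3113) + 2919/(-4349) = 128*(-1/3113) + 2919*(-1/4349) = -128/3113 - 2919/4349 = -9643519/13538437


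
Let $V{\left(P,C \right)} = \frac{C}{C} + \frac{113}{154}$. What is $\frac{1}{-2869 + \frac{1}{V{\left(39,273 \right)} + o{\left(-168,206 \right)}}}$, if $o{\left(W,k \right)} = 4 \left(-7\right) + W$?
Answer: $- \frac{29917}{85832027} \approx -0.00034855$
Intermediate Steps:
$o{\left(W,k \right)} = -28 + W$
$V{\left(P,C \right)} = \frac{267}{154}$ ($V{\left(P,C \right)} = 1 + 113 \cdot \frac{1}{154} = 1 + \frac{113}{154} = \frac{267}{154}$)
$\frac{1}{-2869 + \frac{1}{V{\left(39,273 \right)} + o{\left(-168,206 \right)}}} = \frac{1}{-2869 + \frac{1}{\frac{267}{154} - 196}} = \frac{1}{-2869 + \frac{1}{- \frac{29917}{154}}} = \frac{1}{-2869 - \frac{154}{29917}} = \frac{1}{- \frac{85832027}{29917}} = - \frac{29917}{85832027}$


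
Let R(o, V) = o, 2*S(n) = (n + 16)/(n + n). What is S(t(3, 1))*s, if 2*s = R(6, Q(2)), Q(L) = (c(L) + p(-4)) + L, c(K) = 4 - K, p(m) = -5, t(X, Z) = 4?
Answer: 15/4 ≈ 3.7500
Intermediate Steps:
Q(L) = -1 (Q(L) = ((4 - L) - 5) + L = (-1 - L) + L = -1)
S(n) = (16 + n)/(4*n) (S(n) = ((n + 16)/(n + n))/2 = ((16 + n)/((2*n)))/2 = ((16 + n)*(1/(2*n)))/2 = ((16 + n)/(2*n))/2 = (16 + n)/(4*n))
s = 3 (s = (½)*6 = 3)
S(t(3, 1))*s = ((¼)*(16 + 4)/4)*3 = ((¼)*(¼)*20)*3 = (5/4)*3 = 15/4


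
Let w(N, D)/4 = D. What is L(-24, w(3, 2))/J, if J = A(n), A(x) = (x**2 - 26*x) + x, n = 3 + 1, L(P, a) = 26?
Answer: -13/42 ≈ -0.30952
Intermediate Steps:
w(N, D) = 4*D
n = 4
A(x) = x**2 - 25*x
J = -84 (J = 4*(-25 + 4) = 4*(-21) = -84)
L(-24, w(3, 2))/J = 26/(-84) = 26*(-1/84) = -13/42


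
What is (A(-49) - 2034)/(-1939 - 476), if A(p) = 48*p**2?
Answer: -37738/805 ≈ -46.880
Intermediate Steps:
(A(-49) - 2034)/(-1939 - 476) = (48*(-49)**2 - 2034)/(-1939 - 476) = (48*2401 - 2034)/(-2415) = (115248 - 2034)*(-1/2415) = 113214*(-1/2415) = -37738/805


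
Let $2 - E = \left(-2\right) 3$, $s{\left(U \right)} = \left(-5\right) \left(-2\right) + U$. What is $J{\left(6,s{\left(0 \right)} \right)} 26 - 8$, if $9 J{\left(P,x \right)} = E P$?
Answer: $\frac{392}{3} \approx 130.67$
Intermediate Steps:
$s{\left(U \right)} = 10 + U$
$E = 8$ ($E = 2 - \left(-2\right) 3 = 2 - -6 = 2 + 6 = 8$)
$J{\left(P,x \right)} = \frac{8 P}{9}$
$J{\left(6,s{\left(0 \right)} \right)} 26 - 8 = \frac{8}{9} \cdot 6 \cdot 26 - 8 = \frac{16}{3} \cdot 26 - 8 = \frac{416}{3} - 8 = \frac{392}{3}$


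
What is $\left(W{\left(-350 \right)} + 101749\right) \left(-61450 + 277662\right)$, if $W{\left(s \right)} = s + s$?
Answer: $21848006388$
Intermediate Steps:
$W{\left(s \right)} = 2 s$
$\left(W{\left(-350 \right)} + 101749\right) \left(-61450 + 277662\right) = \left(2 \left(-350\right) + 101749\right) \left(-61450 + 277662\right) = \left(-700 + 101749\right) 216212 = 101049 \cdot 216212 = 21848006388$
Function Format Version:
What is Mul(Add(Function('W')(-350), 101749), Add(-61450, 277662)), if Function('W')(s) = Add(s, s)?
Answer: 21848006388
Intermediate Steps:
Function('W')(s) = Mul(2, s)
Mul(Add(Function('W')(-350), 101749), Add(-61450, 277662)) = Mul(Add(Mul(2, -350), 101749), Add(-61450, 277662)) = Mul(Add(-700, 101749), 216212) = Mul(101049, 216212) = 21848006388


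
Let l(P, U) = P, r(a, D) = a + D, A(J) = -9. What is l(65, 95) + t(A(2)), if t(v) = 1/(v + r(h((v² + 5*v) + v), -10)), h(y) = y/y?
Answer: 1169/18 ≈ 64.944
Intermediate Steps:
h(y) = 1
r(a, D) = D + a
t(v) = 1/(-9 + v) (t(v) = 1/(v + (-10 + 1)) = 1/(v - 9) = 1/(-9 + v))
l(65, 95) + t(A(2)) = 65 + 1/(-9 - 9) = 65 + 1/(-18) = 65 - 1/18 = 1169/18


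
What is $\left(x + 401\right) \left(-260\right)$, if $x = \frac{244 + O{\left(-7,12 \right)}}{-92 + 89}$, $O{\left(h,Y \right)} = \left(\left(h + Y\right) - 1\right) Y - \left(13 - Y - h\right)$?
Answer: $- \frac{238940}{3} \approx -79647.0$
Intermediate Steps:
$O{\left(h,Y \right)} = -13 + Y + h + Y \left(-1 + Y + h\right)$ ($O{\left(h,Y \right)} = \left(\left(Y + h\right) - 1\right) Y - \left(13 - Y - h\right) = \left(-1 + Y + h\right) Y + \left(-13 + Y + h\right) = Y \left(-1 + Y + h\right) + \left(-13 + Y + h\right) = -13 + Y + h + Y \left(-1 + Y + h\right)$)
$x = - \frac{284}{3}$ ($x = \frac{244 + \left(-13 - 7 + 12^{2} + 12 \left(-7\right)\right)}{-92 + 89} = \frac{244 - -40}{-3} = \left(244 + 40\right) \left(- \frac{1}{3}\right) = 284 \left(- \frac{1}{3}\right) = - \frac{284}{3} \approx -94.667$)
$\left(x + 401\right) \left(-260\right) = \left(- \frac{284}{3} + 401\right) \left(-260\right) = \frac{919}{3} \left(-260\right) = - \frac{238940}{3}$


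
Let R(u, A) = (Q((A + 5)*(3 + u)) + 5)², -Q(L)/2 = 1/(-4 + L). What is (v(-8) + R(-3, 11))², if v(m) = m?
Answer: 7921/16 ≈ 495.06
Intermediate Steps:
Q(L) = -2/(-4 + L)
R(u, A) = (5 - 2/(-4 + (3 + u)*(5 + A)))² (R(u, A) = (-2/(-4 + (A + 5)*(3 + u)) + 5)² = (-2/(-4 + (5 + A)*(3 + u)) + 5)² = (-2/(-4 + (3 + u)*(5 + A)) + 5)² = (5 - 2/(-4 + (3 + u)*(5 + A)))²)
(v(-8) + R(-3, 11))² = (-8 + (5 - 2/(11 + 3*11 + 5*(-3) + 11*(-3)))²)² = (-8 + (5 - 2/(11 + 33 - 15 - 33))²)² = (-8 + (5 - 2/(-4))²)² = (-8 + (5 - 2*(-¼))²)² = (-8 + (5 + ½)²)² = (-8 + (11/2)²)² = (-8 + 121/4)² = (89/4)² = 7921/16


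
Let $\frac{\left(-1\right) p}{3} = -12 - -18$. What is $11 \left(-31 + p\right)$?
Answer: $-539$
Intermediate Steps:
$p = -18$ ($p = - 3 \left(-12 - -18\right) = - 3 \left(-12 + 18\right) = \left(-3\right) 6 = -18$)
$11 \left(-31 + p\right) = 11 \left(-31 - 18\right) = 11 \left(-49\right) = -539$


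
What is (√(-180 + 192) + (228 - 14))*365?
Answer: 78110 + 730*√3 ≈ 79374.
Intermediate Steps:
(√(-180 + 192) + (228 - 14))*365 = (√12 + 214)*365 = (2*√3 + 214)*365 = (214 + 2*√3)*365 = 78110 + 730*√3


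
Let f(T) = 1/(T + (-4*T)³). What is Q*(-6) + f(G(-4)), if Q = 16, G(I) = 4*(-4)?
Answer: -25164287/262128 ≈ -96.000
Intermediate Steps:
G(I) = -16
f(T) = 1/(T - 64*T³)
Q*(-6) + f(G(-4)) = 16*(-6) - 1/(-1*(-16) + 64*(-16)³) = -96 - 1/(16 + 64*(-4096)) = -96 - 1/(16 - 262144) = -96 - 1/(-262128) = -96 - 1*(-1/262128) = -96 + 1/262128 = -25164287/262128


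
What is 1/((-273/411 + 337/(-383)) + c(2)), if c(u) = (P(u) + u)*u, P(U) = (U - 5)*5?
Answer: -52471/1445268 ≈ -0.036305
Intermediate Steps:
P(U) = -25 + 5*U (P(U) = (-5 + U)*5 = -25 + 5*U)
c(u) = u*(-25 + 6*u) (c(u) = ((-25 + 5*u) + u)*u = (-25 + 6*u)*u = u*(-25 + 6*u))
1/((-273/411 + 337/(-383)) + c(2)) = 1/((-273/411 + 337/(-383)) + 2*(-25 + 6*2)) = 1/((-273*1/411 + 337*(-1/383)) + 2*(-25 + 12)) = 1/((-91/137 - 337/383) + 2*(-13)) = 1/(-81022/52471 - 26) = 1/(-1445268/52471) = -52471/1445268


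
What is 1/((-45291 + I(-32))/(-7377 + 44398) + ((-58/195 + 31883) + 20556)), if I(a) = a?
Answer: 7219095/378551137502 ≈ 1.9070e-5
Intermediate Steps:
1/((-45291 + I(-32))/(-7377 + 44398) + ((-58/195 + 31883) + 20556)) = 1/((-45291 - 32)/(-7377 + 44398) + ((-58/195 + 31883) + 20556)) = 1/(-45323/37021 + (((1/195)*(-58) + 31883) + 20556)) = 1/(-45323*1/37021 + ((-58/195 + 31883) + 20556)) = 1/(-45323/37021 + (6217127/195 + 20556)) = 1/(-45323/37021 + 10225547/195) = 1/(378551137502/7219095) = 7219095/378551137502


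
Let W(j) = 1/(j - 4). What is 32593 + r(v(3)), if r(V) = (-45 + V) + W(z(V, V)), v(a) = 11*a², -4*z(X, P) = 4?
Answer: 163234/5 ≈ 32647.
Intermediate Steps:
z(X, P) = -1 (z(X, P) = -¼*4 = -1)
W(j) = 1/(-4 + j)
r(V) = -226/5 + V (r(V) = (-45 + V) + 1/(-4 - 1) = (-45 + V) + 1/(-5) = (-45 + V) - ⅕ = -226/5 + V)
32593 + r(v(3)) = 32593 + (-226/5 + 11*3²) = 32593 + (-226/5 + 11*9) = 32593 + (-226/5 + 99) = 32593 + 269/5 = 163234/5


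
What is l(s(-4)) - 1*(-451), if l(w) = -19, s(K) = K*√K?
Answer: 432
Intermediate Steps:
s(K) = K^(3/2)
l(s(-4)) - 1*(-451) = -19 - 1*(-451) = -19 + 451 = 432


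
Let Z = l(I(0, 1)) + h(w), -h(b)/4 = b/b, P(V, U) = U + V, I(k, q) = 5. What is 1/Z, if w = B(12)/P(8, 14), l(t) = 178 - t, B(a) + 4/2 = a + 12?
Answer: 1/169 ≈ 0.0059172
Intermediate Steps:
B(a) = 10 + a (B(a) = -2 + (a + 12) = -2 + (12 + a) = 10 + a)
w = 1 (w = (10 + 12)/(14 + 8) = 22/22 = 22*(1/22) = 1)
h(b) = -4 (h(b) = -4*b/b = -4*1 = -4)
Z = 169 (Z = (178 - 1*5) - 4 = (178 - 5) - 4 = 173 - 4 = 169)
1/Z = 1/169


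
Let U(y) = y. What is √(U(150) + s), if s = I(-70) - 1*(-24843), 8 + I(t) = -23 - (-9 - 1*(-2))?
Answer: √24969 ≈ 158.02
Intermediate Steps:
I(t) = -24 (I(t) = -8 + (-23 - (-9 - 1*(-2))) = -8 + (-23 - (-9 + 2)) = -8 + (-23 - 1*(-7)) = -8 + (-23 + 7) = -8 - 16 = -24)
s = 24819 (s = -24 - 1*(-24843) = -24 + 24843 = 24819)
√(U(150) + s) = √(150 + 24819) = √24969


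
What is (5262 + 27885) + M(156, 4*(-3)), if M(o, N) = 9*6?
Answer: 33201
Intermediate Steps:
M(o, N) = 54
(5262 + 27885) + M(156, 4*(-3)) = (5262 + 27885) + 54 = 33147 + 54 = 33201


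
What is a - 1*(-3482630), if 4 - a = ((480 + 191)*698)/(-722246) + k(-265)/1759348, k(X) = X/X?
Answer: 2212660677027149905/635341027804 ≈ 3.4826e+6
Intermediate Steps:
k(X) = 1
a = 2953366105385/635341027804 (a = 4 - (((480 + 191)*698)/(-722246) + 1/1759348) = 4 - ((671*698)*(-1/722246) + 1*(1/1759348)) = 4 - (468358*(-1/722246) + 1/1759348) = 4 - (-234179/361123 + 1/1759348) = 4 - 1*(-412001994169/635341027804) = 4 + 412001994169/635341027804 = 2953366105385/635341027804 ≈ 4.6485)
a - 1*(-3482630) = 2953366105385/635341027804 - 1*(-3482630) = 2953366105385/635341027804 + 3482630 = 2212660677027149905/635341027804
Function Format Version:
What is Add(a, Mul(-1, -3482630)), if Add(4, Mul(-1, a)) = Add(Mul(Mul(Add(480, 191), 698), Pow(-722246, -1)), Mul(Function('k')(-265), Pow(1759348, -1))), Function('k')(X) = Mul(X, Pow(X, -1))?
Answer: Rational(2212660677027149905, 635341027804) ≈ 3.4826e+6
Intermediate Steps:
Function('k')(X) = 1
a = Rational(2953366105385, 635341027804) (a = Add(4, Mul(-1, Add(Mul(Mul(Add(480, 191), 698), Pow(-722246, -1)), Mul(1, Pow(1759348, -1))))) = Add(4, Mul(-1, Add(Mul(Mul(671, 698), Rational(-1, 722246)), Mul(1, Rational(1, 1759348))))) = Add(4, Mul(-1, Add(Mul(468358, Rational(-1, 722246)), Rational(1, 1759348)))) = Add(4, Mul(-1, Add(Rational(-234179, 361123), Rational(1, 1759348)))) = Add(4, Mul(-1, Rational(-412001994169, 635341027804))) = Add(4, Rational(412001994169, 635341027804)) = Rational(2953366105385, 635341027804) ≈ 4.6485)
Add(a, Mul(-1, -3482630)) = Add(Rational(2953366105385, 635341027804), Mul(-1, -3482630)) = Add(Rational(2953366105385, 635341027804), 3482630) = Rational(2212660677027149905, 635341027804)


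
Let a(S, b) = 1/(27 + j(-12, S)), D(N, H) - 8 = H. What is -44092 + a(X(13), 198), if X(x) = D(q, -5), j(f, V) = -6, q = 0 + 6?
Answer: -925931/21 ≈ -44092.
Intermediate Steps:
q = 6
D(N, H) = 8 + H
X(x) = 3 (X(x) = 8 - 5 = 3)
a(S, b) = 1/21 (a(S, b) = 1/(27 - 6) = 1/21)
-44092 + a(X(13), 198) = -44092 + 1/21 = -925931/21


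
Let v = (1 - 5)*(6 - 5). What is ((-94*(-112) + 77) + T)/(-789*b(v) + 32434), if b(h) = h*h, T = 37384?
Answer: 47989/19810 ≈ 2.4225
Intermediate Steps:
v = -4 (v = -4*1 = -4)
b(h) = h²
((-94*(-112) + 77) + T)/(-789*b(v) + 32434) = ((-94*(-112) + 77) + 37384)/(-789*(-4)² + 32434) = ((10528 + 77) + 37384)/(-789*16 + 32434) = (10605 + 37384)/(-12624 + 32434) = 47989/19810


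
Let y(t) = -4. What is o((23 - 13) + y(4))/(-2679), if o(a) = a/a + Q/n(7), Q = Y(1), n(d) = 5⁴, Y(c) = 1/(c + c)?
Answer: -417/1116250 ≈ -0.00037357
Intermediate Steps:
Y(c) = 1/(2*c)
n(d) = 625
Q = ½ (Q = (½)/1 = (½)*1 = ½ ≈ 0.50000)
o(a) = 1251/1250 (o(a) = a/a + (½)/625 = 1 + (½)*(1/625) = 1 + 1/1250 = 1251/1250)
o((23 - 13) + y(4))/(-2679) = (1251/1250)/(-2679) = (1251/1250)*(-1/2679) = -417/1116250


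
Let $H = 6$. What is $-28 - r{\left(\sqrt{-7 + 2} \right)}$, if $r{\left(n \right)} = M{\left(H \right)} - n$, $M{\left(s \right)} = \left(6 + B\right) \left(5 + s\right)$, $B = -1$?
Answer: $-83 + i \sqrt{5} \approx -83.0 + 2.2361 i$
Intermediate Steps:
$M{\left(s \right)} = 25 + 5 s$ ($M{\left(s \right)} = \left(6 - 1\right) \left(5 + s\right) = 5 \left(5 + s\right) = 25 + 5 s$)
$r{\left(n \right)} = 55 - n$ ($r{\left(n \right)} = \left(25 + 5 \cdot 6\right) - n = \left(25 + 30\right) - n = 55 - n$)
$-28 - r{\left(\sqrt{-7 + 2} \right)} = -28 - \left(55 - \sqrt{-7 + 2}\right) = -28 - \left(55 - \sqrt{-5}\right) = -28 - \left(55 - i \sqrt{5}\right) = -83 + i \sqrt{5}$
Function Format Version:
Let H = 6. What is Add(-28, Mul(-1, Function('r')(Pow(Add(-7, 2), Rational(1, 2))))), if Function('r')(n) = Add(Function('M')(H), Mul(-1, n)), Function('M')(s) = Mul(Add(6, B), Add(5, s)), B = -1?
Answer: Add(-83, Mul(I, Pow(5, Rational(1, 2)))) ≈ Add(-83.000, Mul(2.2361, I))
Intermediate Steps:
Function('M')(s) = Add(25, Mul(5, s)) (Function('M')(s) = Mul(Add(6, -1), Add(5, s)) = Mul(5, Add(5, s)) = Add(25, Mul(5, s)))
Function('r')(n) = Add(55, Mul(-1, n)) (Function('r')(n) = Add(Add(25, Mul(5, 6)), Mul(-1, n)) = Add(Add(25, 30), Mul(-1, n)) = Add(55, Mul(-1, n)))
Add(-28, Mul(-1, Function('r')(Pow(Add(-7, 2), Rational(1, 2))))) = Add(-28, Mul(-1, Add(55, Mul(-1, Pow(Add(-7, 2), Rational(1, 2)))))) = Add(-28, Mul(-1, Add(55, Mul(-1, Pow(-5, Rational(1, 2)))))) = Add(-28, Mul(-1, Add(55, Mul(-1, Mul(I, Pow(5, Rational(1, 2))))))) = Add(-28, Mul(-1, Add(55, Mul(-1, I, Pow(5, Rational(1, 2)))))) = Add(-28, Add(-55, Mul(I, Pow(5, Rational(1, 2))))) = Add(-83, Mul(I, Pow(5, Rational(1, 2))))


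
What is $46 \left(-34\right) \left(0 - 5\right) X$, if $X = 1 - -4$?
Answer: $39100$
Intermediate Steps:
$X = 5$ ($X = 1 + 4 = 5$)
$46 \left(-34\right) \left(0 - 5\right) X = 46 \left(-34\right) \left(0 - 5\right) 5 = - 1564 \left(\left(-5\right) 5\right) = \left(-1564\right) \left(-25\right) = 39100$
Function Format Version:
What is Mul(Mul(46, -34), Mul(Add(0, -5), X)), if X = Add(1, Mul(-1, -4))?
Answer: 39100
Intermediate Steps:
X = 5 (X = Add(1, 4) = 5)
Mul(Mul(46, -34), Mul(Add(0, -5), X)) = Mul(Mul(46, -34), Mul(Add(0, -5), 5)) = Mul(-1564, Mul(-5, 5)) = Mul(-1564, -25) = 39100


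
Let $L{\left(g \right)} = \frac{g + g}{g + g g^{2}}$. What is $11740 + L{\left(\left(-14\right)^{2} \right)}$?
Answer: $\frac{451015582}{38417} \approx 11740.0$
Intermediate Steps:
$L{\left(g \right)} = \frac{2 g}{g + g^{3}}$
$11740 + L{\left(\left(-14\right)^{2} \right)} = 11740 + \frac{2}{1 + \left(\left(-14\right)^{2}\right)^{2}} = 11740 + \frac{2}{1 + 196^{2}} = 11740 + \frac{2}{1 + 38416} = 11740 + \frac{2}{38417} = \frac{451015582}{38417}$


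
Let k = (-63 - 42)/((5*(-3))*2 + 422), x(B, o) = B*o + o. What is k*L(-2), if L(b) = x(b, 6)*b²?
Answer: 45/7 ≈ 6.4286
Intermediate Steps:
x(B, o) = o + B*o
L(b) = b²*(6 + 6*b) (L(b) = (6*(1 + b))*b² = (6 + 6*b)*b² = b²*(6 + 6*b))
k = -15/56 (k = -105/(-15*2 + 422) = -105/(-30 + 422) = -105/392 = -105*1/392 = -15/56 ≈ -0.26786)
k*L(-2) = -45*(-2)²*(1 - 2)/28 = -45*4*(-1)/28 = -15/56*(-24) = 45/7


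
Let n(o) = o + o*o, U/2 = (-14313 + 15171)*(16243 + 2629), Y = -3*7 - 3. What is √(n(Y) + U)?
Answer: 2*√8096226 ≈ 5690.8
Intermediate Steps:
Y = -24 (Y = -21 - 3 = -24)
U = 32384352 (U = 2*((-14313 + 15171)*(16243 + 2629)) = 2*(858*18872) = 2*16192176 = 32384352)
n(o) = o + o²
√(n(Y) + U) = √(-24*(1 - 24) + 32384352) = √(-24*(-23) + 32384352) = √(552 + 32384352) = √32384904 = 2*√8096226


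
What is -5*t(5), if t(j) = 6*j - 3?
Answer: -135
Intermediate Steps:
t(j) = -3 + 6*j
-5*t(5) = -5*(-3 + 6*5) = -5*(-3 + 30) = -5*27 = -135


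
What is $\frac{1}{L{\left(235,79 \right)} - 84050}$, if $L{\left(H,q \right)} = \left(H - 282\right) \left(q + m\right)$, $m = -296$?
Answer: $- \frac{1}{73851} \approx -1.3541 \cdot 10^{-5}$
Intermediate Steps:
$L{\left(H,q \right)} = \left(-296 + q\right) \left(-282 + H\right)$ ($L{\left(H,q \right)} = \left(H - 282\right) \left(q - 296\right) = \left(-282 + H\right) \left(-296 + q\right) = \left(-296 + q\right) \left(-282 + H\right)$)
$\frac{1}{L{\left(235,79 \right)} - 84050} = \frac{1}{\left(83472 - 69560 - 22278 + 235 \cdot 79\right) - 84050} = \frac{1}{\left(83472 - 69560 - 22278 + 18565\right) - 84050} = \frac{1}{10199 - 84050} = \frac{1}{-73851} = - \frac{1}{73851}$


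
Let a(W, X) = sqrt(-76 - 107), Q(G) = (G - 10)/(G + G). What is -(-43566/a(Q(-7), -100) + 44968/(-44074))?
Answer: 22484/22037 - 14522*I*sqrt(183)/61 ≈ 1.0203 - 3220.5*I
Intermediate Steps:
Q(G) = (-10 + G)/(2*G) (Q(G) = (-10 + G)/((2*G)) = (-10 + G)*(1/(2*G)) = (-10 + G)/(2*G))
a(W, X) = I*sqrt(183) (a(W, X) = sqrt(-183) = I*sqrt(183))
-(-43566/a(Q(-7), -100) + 44968/(-44074)) = -(-43566*(-I*sqrt(183)/183) + 44968/(-44074)) = -(-(-14522)*I*sqrt(183)/61 + 44968*(-1/44074)) = -(14522*I*sqrt(183)/61 - 22484/22037) = -(-22484/22037 + 14522*I*sqrt(183)/61) = 22484/22037 - 14522*I*sqrt(183)/61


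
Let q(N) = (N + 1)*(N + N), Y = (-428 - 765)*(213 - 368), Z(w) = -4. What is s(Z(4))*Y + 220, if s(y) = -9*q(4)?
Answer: -66569180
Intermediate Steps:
Y = 184915 (Y = -1193*(-155) = 184915)
q(N) = 2*N*(1 + N) (q(N) = (1 + N)*(2*N) = 2*N*(1 + N))
s(y) = -360 (s(y) = -18*4*(1 + 4) = -18*4*5 = -9*40 = -360)
s(Z(4))*Y + 220 = -360*184915 + 220 = -66569400 + 220 = -66569180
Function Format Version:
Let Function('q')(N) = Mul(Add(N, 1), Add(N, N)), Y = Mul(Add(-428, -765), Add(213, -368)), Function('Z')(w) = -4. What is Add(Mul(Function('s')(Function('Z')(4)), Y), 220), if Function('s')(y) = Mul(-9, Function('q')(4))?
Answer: -66569180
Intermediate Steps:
Y = 184915 (Y = Mul(-1193, -155) = 184915)
Function('q')(N) = Mul(2, N, Add(1, N)) (Function('q')(N) = Mul(Add(1, N), Mul(2, N)) = Mul(2, N, Add(1, N)))
Function('s')(y) = -360 (Function('s')(y) = Mul(-9, Mul(2, 4, Add(1, 4))) = Mul(-9, Mul(2, 4, 5)) = Mul(-9, 40) = -360)
Add(Mul(Function('s')(Function('Z')(4)), Y), 220) = Add(Mul(-360, 184915), 220) = Add(-66569400, 220) = -66569180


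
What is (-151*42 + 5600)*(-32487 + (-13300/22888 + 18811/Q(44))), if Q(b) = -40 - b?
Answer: 416652276577/17166 ≈ 2.4272e+7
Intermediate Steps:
(-151*42 + 5600)*(-32487 + (-13300/22888 + 18811/Q(44))) = (-151*42 + 5600)*(-32487 + (-13300/22888 + 18811/(-40 - 1*44))) = (-6342 + 5600)*(-32487 + (-13300*1/22888 + 18811/(-40 - 44))) = -742*(-32487 + (-3325/5722 + 18811/(-84))) = -742*(-32487 + (-3325/5722 + 18811*(-1/84))) = -742*(-32487 + (-3325/5722 - 18811/84)) = -742*(-32487 - 53957921/240324) = -742*(-7861363709/240324) = 416652276577/17166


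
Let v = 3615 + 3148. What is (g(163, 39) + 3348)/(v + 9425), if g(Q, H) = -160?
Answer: 797/4047 ≈ 0.19694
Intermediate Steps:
v = 6763
(g(163, 39) + 3348)/(v + 9425) = (-160 + 3348)/(6763 + 9425) = 3188/16188 = 3188*(1/16188) = 797/4047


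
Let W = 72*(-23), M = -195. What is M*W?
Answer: 322920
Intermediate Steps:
W = -1656
M*W = -195*(-1656) = 322920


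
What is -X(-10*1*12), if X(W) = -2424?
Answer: 2424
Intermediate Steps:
-X(-10*1*12) = -1*(-2424) = 2424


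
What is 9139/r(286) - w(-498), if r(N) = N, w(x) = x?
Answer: 11659/22 ≈ 529.95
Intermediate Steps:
9139/r(286) - w(-498) = 9139/286 - 1*(-498) = 9139*(1/286) + 498 = 703/22 + 498 = 11659/22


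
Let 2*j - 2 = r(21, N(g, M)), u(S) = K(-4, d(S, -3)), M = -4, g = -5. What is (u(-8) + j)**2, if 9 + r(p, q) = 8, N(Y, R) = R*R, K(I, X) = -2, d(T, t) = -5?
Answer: 9/4 ≈ 2.2500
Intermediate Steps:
N(Y, R) = R**2
r(p, q) = -1 (r(p, q) = -9 + 8 = -1)
u(S) = -2
j = 1/2 (j = 1 + (1/2)*(-1) = 1 - 1/2 = 1/2 ≈ 0.50000)
(u(-8) + j)**2 = (-2 + 1/2)**2 = (-3/2)**2 = 9/4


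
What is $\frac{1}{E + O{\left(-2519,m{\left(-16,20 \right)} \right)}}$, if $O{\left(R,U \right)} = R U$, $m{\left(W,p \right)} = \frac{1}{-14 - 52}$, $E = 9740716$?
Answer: $\frac{6}{58444525} \approx 1.0266 \cdot 10^{-7}$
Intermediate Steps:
$m{\left(W,p \right)} = - \frac{1}{66}$ ($m{\left(W,p \right)} = \frac{1}{-66} = - \frac{1}{66}$)
$\frac{1}{E + O{\left(-2519,m{\left(-16,20 \right)} \right)}} = \frac{1}{9740716 - - \frac{229}{6}} = \frac{1}{9740716 + \frac{229}{6}} = \frac{1}{\frac{58444525}{6}} = \frac{6}{58444525}$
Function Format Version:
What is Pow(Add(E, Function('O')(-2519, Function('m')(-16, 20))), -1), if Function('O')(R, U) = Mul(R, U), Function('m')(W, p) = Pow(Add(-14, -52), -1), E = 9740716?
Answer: Rational(6, 58444525) ≈ 1.0266e-7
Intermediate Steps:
Function('m')(W, p) = Rational(-1, 66) (Function('m')(W, p) = Pow(-66, -1) = Rational(-1, 66))
Pow(Add(E, Function('O')(-2519, Function('m')(-16, 20))), -1) = Pow(Add(9740716, Mul(-2519, Rational(-1, 66))), -1) = Pow(Add(9740716, Rational(229, 6)), -1) = Pow(Rational(58444525, 6), -1) = Rational(6, 58444525)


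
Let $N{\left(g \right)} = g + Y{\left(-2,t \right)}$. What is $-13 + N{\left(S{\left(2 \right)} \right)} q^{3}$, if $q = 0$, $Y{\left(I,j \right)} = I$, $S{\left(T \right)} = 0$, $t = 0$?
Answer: $-13$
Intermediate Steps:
$N{\left(g \right)} = -2 + g$ ($N{\left(g \right)} = g - 2 = -2 + g$)
$-13 + N{\left(S{\left(2 \right)} \right)} q^{3} = -13 + \left(-2 + 0\right) 0^{3} = -13 - 0 = -13 + 0 = -13$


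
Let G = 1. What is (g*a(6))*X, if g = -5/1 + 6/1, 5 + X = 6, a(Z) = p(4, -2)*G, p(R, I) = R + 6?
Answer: 10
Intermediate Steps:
p(R, I) = 6 + R
a(Z) = 10 (a(Z) = (6 + 4)*1 = 10*1 = 10)
X = 1 (X = -5 + 6 = 1)
g = 1 (g = -5*1 + 6*1 = -5 + 6 = 1)
(g*a(6))*X = (1*10)*1 = 10*1 = 10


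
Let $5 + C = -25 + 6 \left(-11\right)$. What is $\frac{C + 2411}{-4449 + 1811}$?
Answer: $- \frac{2315}{2638} \approx -0.87756$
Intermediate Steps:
$C = -96$ ($C = -5 + \left(-25 + 6 \left(-11\right)\right) = -5 - 91 = -96$)
$\frac{C + 2411}{-4449 + 1811} = \frac{-96 + 2411}{-4449 + 1811} = \frac{2315}{-2638} = 2315 \left(- \frac{1}{2638}\right) = - \frac{2315}{2638}$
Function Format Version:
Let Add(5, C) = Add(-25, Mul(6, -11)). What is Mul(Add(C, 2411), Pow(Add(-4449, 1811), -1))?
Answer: Rational(-2315, 2638) ≈ -0.87756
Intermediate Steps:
C = -96 (C = Add(-5, Add(-25, Mul(6, -11))) = Add(-5, Add(-25, -66)) = Add(-5, -91) = -96)
Mul(Add(C, 2411), Pow(Add(-4449, 1811), -1)) = Mul(Add(-96, 2411), Pow(Add(-4449, 1811), -1)) = Mul(2315, Pow(-2638, -1)) = Mul(2315, Rational(-1, 2638)) = Rational(-2315, 2638)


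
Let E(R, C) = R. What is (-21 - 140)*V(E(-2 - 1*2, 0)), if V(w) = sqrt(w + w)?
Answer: -322*I*sqrt(2) ≈ -455.38*I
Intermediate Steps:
V(w) = sqrt(2)*sqrt(w) (V(w) = sqrt(2*w) = sqrt(2)*sqrt(w))
(-21 - 140)*V(E(-2 - 1*2, 0)) = (-21 - 140)*(sqrt(2)*sqrt(-2 - 1*2)) = -161*sqrt(2)*sqrt(-2 - 2) = -161*sqrt(2)*sqrt(-4) = -161*sqrt(2)*2*I = -322*I*sqrt(2)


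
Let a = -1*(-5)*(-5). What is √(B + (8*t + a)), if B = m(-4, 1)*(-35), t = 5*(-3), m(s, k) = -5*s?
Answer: 13*I*√5 ≈ 29.069*I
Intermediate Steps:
a = -25 (a = 5*(-5) = -25)
t = -15
B = -700 (B = -5*(-4)*(-35) = 20*(-35) = -700)
√(B + (8*t + a)) = √(-700 + (8*(-15) - 25)) = √(-700 + (-120 - 25)) = √(-700 - 145) = √(-845) = 13*I*√5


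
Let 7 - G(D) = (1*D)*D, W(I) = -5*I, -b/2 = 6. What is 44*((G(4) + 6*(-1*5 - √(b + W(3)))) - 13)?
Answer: -2288 - 792*I*√3 ≈ -2288.0 - 1371.8*I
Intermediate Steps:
b = -12 (b = -2*6 = -12)
G(D) = 7 - D² (G(D) = 7 - 1*D*D = 7 - D*D = 7 - D²)
44*((G(4) + 6*(-1*5 - √(b + W(3)))) - 13) = 44*(((7 - 1*4²) + 6*(-1*5 - √(-12 - 5*3))) - 13) = 44*(((7 - 1*16) + 6*(-5 - √(-12 - 15))) - 13) = 44*(((7 - 16) + 6*(-5 - √(-27))) - 13) = 44*((-9 + 6*(-5 - 3*I*√3)) - 13) = 44*((-9 + (-30 - 18*I*√3)) - 13) = 44*((-39 - 18*I*√3) - 13) = 44*(-52 - 18*I*√3) = -2288 - 792*I*√3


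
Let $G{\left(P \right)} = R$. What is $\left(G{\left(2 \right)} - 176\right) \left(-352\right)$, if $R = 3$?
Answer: $60896$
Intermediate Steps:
$G{\left(P \right)} = 3$
$\left(G{\left(2 \right)} - 176\right) \left(-352\right) = \left(3 - 176\right) \left(-352\right) = \left(-173\right) \left(-352\right) = 60896$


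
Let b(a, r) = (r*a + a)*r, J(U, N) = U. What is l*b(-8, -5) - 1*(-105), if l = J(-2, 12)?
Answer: 425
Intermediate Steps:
l = -2
b(a, r) = r*(a + a*r) (b(a, r) = (a*r + a)*r = (a + a*r)*r = r*(a + a*r))
l*b(-8, -5) - 1*(-105) = -(-16)*(-5)*(1 - 5) - 1*(-105) = -(-16)*(-5)*(-4) + 105 = -2*(-160) + 105 = 320 + 105 = 425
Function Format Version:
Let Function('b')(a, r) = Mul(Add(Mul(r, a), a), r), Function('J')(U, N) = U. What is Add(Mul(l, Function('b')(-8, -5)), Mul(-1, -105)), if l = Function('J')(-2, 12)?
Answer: 425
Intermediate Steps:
l = -2
Function('b')(a, r) = Mul(r, Add(a, Mul(a, r))) (Function('b')(a, r) = Mul(Add(Mul(a, r), a), r) = Mul(Add(a, Mul(a, r)), r) = Mul(r, Add(a, Mul(a, r))))
Add(Mul(l, Function('b')(-8, -5)), Mul(-1, -105)) = Add(Mul(-2, Mul(-8, -5, Add(1, -5))), Mul(-1, -105)) = Add(Mul(-2, Mul(-8, -5, -4)), 105) = Add(Mul(-2, -160), 105) = Add(320, 105) = 425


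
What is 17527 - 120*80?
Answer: 7927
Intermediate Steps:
17527 - 120*80 = 17527 - 1*9600 = 17527 - 9600 = 7927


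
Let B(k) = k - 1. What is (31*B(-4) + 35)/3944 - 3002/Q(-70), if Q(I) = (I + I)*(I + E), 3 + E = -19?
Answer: -836593/3174920 ≈ -0.26350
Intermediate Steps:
E = -22 (E = -3 - 19 = -22)
B(k) = -1 + k
Q(I) = 2*I*(-22 + I) (Q(I) = (I + I)*(I - 22) = (2*I)*(-22 + I) = 2*I*(-22 + I))
(31*B(-4) + 35)/3944 - 3002/Q(-70) = (31*(-1 - 4) + 35)/3944 - 3002*(-1/(140*(-22 - 70))) = (31*(-5) + 35)*(1/3944) - 3002/(2*(-70)*(-92)) = (-155 + 35)*(1/3944) - 3002/12880 = -120*1/3944 - 3002*1/12880 = -15/493 - 1501/6440 = -836593/3174920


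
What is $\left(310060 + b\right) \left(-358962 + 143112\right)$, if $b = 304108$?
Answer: $-132568162800$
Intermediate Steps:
$\left(310060 + b\right) \left(-358962 + 143112\right) = \left(310060 + 304108\right) \left(-358962 + 143112\right) = 614168 \left(-215850\right) = -132568162800$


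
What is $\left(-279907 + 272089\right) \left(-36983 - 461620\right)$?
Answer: $3898078254$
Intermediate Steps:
$\left(-279907 + 272089\right) \left(-36983 - 461620\right) = \left(-7818\right) \left(-498603\right) = 3898078254$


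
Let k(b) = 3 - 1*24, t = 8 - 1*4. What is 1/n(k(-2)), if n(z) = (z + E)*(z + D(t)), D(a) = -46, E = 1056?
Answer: -1/69345 ≈ -1.4421e-5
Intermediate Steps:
t = 4 (t = 8 - 4 = 4)
k(b) = -21 (k(b) = 3 - 24 = -21)
n(z) = (-46 + z)*(1056 + z) (n(z) = (z + 1056)*(z - 46) = (1056 + z)*(-46 + z) = (-46 + z)*(1056 + z))
1/n(k(-2)) = 1/(-48576 + (-21)**2 + 1010*(-21)) = 1/(-48576 + 441 - 21210) = 1/(-69345) = -1/69345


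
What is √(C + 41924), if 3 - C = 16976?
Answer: √24951 ≈ 157.96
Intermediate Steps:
C = -16973 (C = 3 - 1*16976 = 3 - 16976 = -16973)
√(C + 41924) = √(-16973 + 41924) = √24951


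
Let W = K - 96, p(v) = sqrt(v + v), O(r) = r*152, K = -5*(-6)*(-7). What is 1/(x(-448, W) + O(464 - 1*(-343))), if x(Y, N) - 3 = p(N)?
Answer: 40889/5015731167 - 2*I*sqrt(17)/5015731167 ≈ 8.1522e-6 - 1.6441e-9*I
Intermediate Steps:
K = -210 (K = 30*(-7) = -210)
O(r) = 152*r
p(v) = sqrt(2)*sqrt(v) (p(v) = sqrt(2*v) = sqrt(2)*sqrt(v))
W = -306 (W = -210 - 96 = -306)
x(Y, N) = 3 + sqrt(2)*sqrt(N)
1/(x(-448, W) + O(464 - 1*(-343))) = 1/((3 + sqrt(2)*sqrt(-306)) + 152*(464 - 1*(-343))) = 1/((3 + sqrt(2)*(3*I*sqrt(34))) + 152*(464 + 343)) = 1/((3 + 6*I*sqrt(17)) + 152*807) = 1/((3 + 6*I*sqrt(17)) + 122664) = 1/(122667 + 6*I*sqrt(17))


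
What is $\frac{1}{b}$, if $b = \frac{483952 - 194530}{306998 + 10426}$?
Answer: $\frac{52904}{48237} \approx 1.0968$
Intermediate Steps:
$b = \frac{48237}{52904}$ ($b = \frac{289422}{317424} = 289422 \cdot \frac{1}{317424} = \frac{48237}{52904} \approx 0.91178$)
$\frac{1}{b} = \frac{1}{\frac{48237}{52904}} = \frac{52904}{48237}$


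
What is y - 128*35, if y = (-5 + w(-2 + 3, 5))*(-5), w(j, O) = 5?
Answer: -4480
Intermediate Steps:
y = 0 (y = (-5 + 5)*(-5) = 0*(-5) = 0)
y - 128*35 = 0 - 128*35 = 0 - 4480 = -4480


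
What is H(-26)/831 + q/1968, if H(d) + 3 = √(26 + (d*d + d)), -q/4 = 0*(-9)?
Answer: 23/831 ≈ 0.027678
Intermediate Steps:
q = 0 (q = -0*(-9) = -4*0 = 0)
H(d) = -3 + √(26 + d + d²) (H(d) = -3 + √(26 + (d*d + d)) = -3 + √(26 + (d² + d)) = -3 + √(26 + (d + d²)) = -3 + √(26 + d + d²))
H(-26)/831 + q/1968 = (-3 + √(26 - 26 + (-26)²))/831 + 0/1968 = (-3 + √(26 - 26 + 676))*(1/831) + 0*(1/1968) = (-3 + √676)*(1/831) + 0 = (-3 + 26)*(1/831) + 0 = 23*(1/831) + 0 = 23/831 + 0 = 23/831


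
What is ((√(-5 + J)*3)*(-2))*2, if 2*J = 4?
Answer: -12*I*√3 ≈ -20.785*I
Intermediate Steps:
J = 2 (J = (½)*4 = 2)
((√(-5 + J)*3)*(-2))*2 = ((√(-5 + 2)*3)*(-2))*2 = ((√(-3)*3)*(-2))*2 = (((I*√3)*3)*(-2))*2 = ((3*I*√3)*(-2))*2 = -6*I*√3*2 = -12*I*√3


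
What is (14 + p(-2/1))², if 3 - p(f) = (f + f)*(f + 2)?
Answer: 289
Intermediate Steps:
p(f) = 3 - 2*f*(2 + f) (p(f) = 3 - (f + f)*(f + 2) = 3 - 2*f*(2 + f))
(14 + p(-2/1))² = (14 + (3 - (-8)/1 - 2*(-2/1)²))² = (14 + (3 - (-8) - 2*(-2*1)²))² = (14 + (3 - 4*(-2) - 2*(-2)²))² = (14 + (3 + 8 - 2*4))² = (14 + (3 + 8 - 8))² = (14 + 3)² = 17² = 289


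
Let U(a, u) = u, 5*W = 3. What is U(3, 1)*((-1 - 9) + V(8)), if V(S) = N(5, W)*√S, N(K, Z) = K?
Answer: -10 + 10*√2 ≈ 4.1421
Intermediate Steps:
W = ⅗ (W = (⅕)*3 = ⅗ ≈ 0.60000)
V(S) = 5*√S
U(3, 1)*((-1 - 9) + V(8)) = 1*((-1 - 9) + 5*√8) = 1*(-10 + 5*(2*√2)) = 1*(-10 + 10*√2) = -10 + 10*√2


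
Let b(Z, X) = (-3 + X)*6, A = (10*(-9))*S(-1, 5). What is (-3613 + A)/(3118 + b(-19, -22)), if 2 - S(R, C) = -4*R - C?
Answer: -3883/2968 ≈ -1.3083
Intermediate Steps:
S(R, C) = 2 + C + 4*R (S(R, C) = 2 - (-4*R - C) = 2 - (-C - 4*R) = 2 + (C + 4*R) = 2 + C + 4*R)
A = -270 (A = (10*(-9))*(2 + 5 + 4*(-1)) = -90*(2 + 5 - 4) = -90*3 = -270)
b(Z, X) = -18 + 6*X
(-3613 + A)/(3118 + b(-19, -22)) = (-3613 - 270)/(3118 + (-18 + 6*(-22))) = -3883/(3118 + (-18 - 132)) = -3883/(3118 - 150) = -3883/2968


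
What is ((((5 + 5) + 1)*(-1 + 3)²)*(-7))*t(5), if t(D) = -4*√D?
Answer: 1232*√5 ≈ 2754.8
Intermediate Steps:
((((5 + 5) + 1)*(-1 + 3)²)*(-7))*t(5) = ((((5 + 5) + 1)*(-1 + 3)²)*(-7))*(-4*√5) = (((10 + 1)*2²)*(-7))*(-4*√5) = ((11*4)*(-7))*(-4*√5) = (44*(-7))*(-4*√5) = -(-1232)*√5 = 1232*√5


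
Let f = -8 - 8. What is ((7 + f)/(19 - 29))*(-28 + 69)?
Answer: 369/10 ≈ 36.900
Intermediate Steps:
f = -16
((7 + f)/(19 - 29))*(-28 + 69) = ((7 - 16)/(19 - 29))*(-28 + 69) = -9/(-10)*41 = -9*(-1/10)*41 = (9/10)*41 = 369/10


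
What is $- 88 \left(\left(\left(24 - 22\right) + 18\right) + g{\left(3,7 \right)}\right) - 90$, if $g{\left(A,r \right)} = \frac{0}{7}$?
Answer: $-1850$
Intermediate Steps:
$g{\left(A,r \right)} = 0$ ($g{\left(A,r \right)} = 0 \cdot \frac{1}{7} = 0$)
$- 88 \left(\left(\left(24 - 22\right) + 18\right) + g{\left(3,7 \right)}\right) - 90 = - 88 \left(\left(\left(24 - 22\right) + 18\right) + 0\right) - 90 = - 88 \left(\left(2 + 18\right) + 0\right) - 90 = - 88 \left(20 + 0\right) - 90 = \left(-88\right) 20 - 90 = -1760 - 90 = -1850$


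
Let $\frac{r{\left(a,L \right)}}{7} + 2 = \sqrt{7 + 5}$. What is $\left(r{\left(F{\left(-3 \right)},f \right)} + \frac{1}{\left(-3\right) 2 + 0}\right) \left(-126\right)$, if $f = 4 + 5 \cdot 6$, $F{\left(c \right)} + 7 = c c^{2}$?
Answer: $1785 - 1764 \sqrt{3} \approx -1270.3$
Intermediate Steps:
$F{\left(c \right)} = -7 + c^{3}$ ($F{\left(c \right)} = -7 + c c^{2} = -7 + c^{3}$)
$f = 34$ ($f = 4 + 30 = 34$)
$r{\left(a,L \right)} = -14 + 14 \sqrt{3}$ ($r{\left(a,L \right)} = -14 + 7 \sqrt{7 + 5} = -14 + 7 \sqrt{12} = -14 + 7 \cdot 2 \sqrt{3} = -14 + 14 \sqrt{3}$)
$\left(r{\left(F{\left(-3 \right)},f \right)} + \frac{1}{\left(-3\right) 2 + 0}\right) \left(-126\right) = \left(\left(-14 + 14 \sqrt{3}\right) + \frac{1}{\left(-3\right) 2 + 0}\right) \left(-126\right) = \left(\left(-14 + 14 \sqrt{3}\right) + \frac{1}{-6 + 0}\right) \left(-126\right) = \left(\left(-14 + 14 \sqrt{3}\right) + \frac{1}{-6}\right) \left(-126\right) = \left(\left(-14 + 14 \sqrt{3}\right) - \frac{1}{6}\right) \left(-126\right) = \left(- \frac{85}{6} + 14 \sqrt{3}\right) \left(-126\right) = 1785 - 1764 \sqrt{3}$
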